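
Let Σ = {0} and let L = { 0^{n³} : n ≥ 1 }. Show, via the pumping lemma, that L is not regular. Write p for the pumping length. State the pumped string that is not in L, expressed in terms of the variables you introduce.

Suppose for contradiction that L is regular, and let p be the pumping length.
Take w = 0^{p³} ∈ L with |w| = p³ ≥ p.
The pumping lemma gives a decomposition w = xyz where |xy| ≤ p and |y| ≥ 1.
Then y = 0^k for some k with 1 ≤ k ≤ p.
Pump with i = 2: xy^2z = 0^{p³+k}. Since 1 ≤ k ≤ p, p³ < p³+k ≤ p³+p < p³+3p²+3p+1 = (p+1)³, so p³+k is not a perfect cube. So xy^2z ∉ L.
Contradiction. Therefore L is not regular.

0^{p³+k}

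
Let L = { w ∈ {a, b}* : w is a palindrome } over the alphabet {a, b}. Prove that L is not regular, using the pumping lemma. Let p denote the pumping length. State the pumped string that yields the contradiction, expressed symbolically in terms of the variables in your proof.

Assume L is regular. Let p be the pumping length given by the pumping lemma.
Take w = a^p b a^p, a palindrome of length 2p+1 ≥ p.
By the pumping lemma, w = xyz with |xy| ≤ p and y is nonempty.
The first p characters of w are a's, so xy (and hence y) consists only of a's. Write y = a^k, 1 ≤ k ≤ p.
Pump with i = 2: xy^2z = a^{p+k} b a^p. Its reverse is a^p b a^{p+k}, which differs from xy^2z since k ≥ 1. So xy^2z is not a palindrome and xy^2z ∉ L.
This contradicts the pumping lemma, so L is not regular.

a^{p+k} b a^p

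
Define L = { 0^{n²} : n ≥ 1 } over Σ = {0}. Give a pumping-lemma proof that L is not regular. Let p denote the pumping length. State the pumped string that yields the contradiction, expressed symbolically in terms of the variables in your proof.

Toward a contradiction, assume L is regular with pumping length p.
Take w = 0^{p²} ∈ L with |w| = p² ≥ p.
Write w = xyz as guaranteed by the lemma, with |xy| ≤ p and y is nonempty.
Then y = 0^k for some k with 1 ≤ k ≤ p.
Pump with i = 2: xy^2z = 0^{p²+k}. Since 1 ≤ k ≤ p, p² < p²+k ≤ p²+p < (p+1)², so p²+k lies strictly between consecutive squares and is not a perfect square. So xy^2z ∉ L.
This contradicts the pumping lemma, so L is not regular.

0^{p²+k}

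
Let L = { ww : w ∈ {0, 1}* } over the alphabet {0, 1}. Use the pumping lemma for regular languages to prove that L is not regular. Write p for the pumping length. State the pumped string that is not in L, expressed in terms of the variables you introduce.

0^{p+k} 1^p 0^p 1^p

Assume L is regular. Let p be the pumping length given by the pumping lemma.
Take w = 0^p 1^p 0^p 1^p = uu where u = 0^p1^p; then w ∈ L and |w| = 4p ≥ p.
By the pumping lemma, w = xyz with |xy| ≤ p and |y| ≥ 1.
Because |xy| ≤ p and w begins with p copies of 0, we have y = 0^k with 1 ≤ k ≤ p.
Pump with i = 2: xy^2z = 0^{p+k} 1^p 0^p 1^p, of length 4p+k. Suppose this equals vv. The string starts with 0 and ends with 1, so v does too; thus the boundary between the two copies of v is a 1→0 transition. There is exactly one such transition, at position 2p+k, so |v| = 2p+k and |vv| = 4p+2k ≠ 4p+k since k ≥ 1. So xy^2z ∉ L.
Contradiction. Therefore L is not regular.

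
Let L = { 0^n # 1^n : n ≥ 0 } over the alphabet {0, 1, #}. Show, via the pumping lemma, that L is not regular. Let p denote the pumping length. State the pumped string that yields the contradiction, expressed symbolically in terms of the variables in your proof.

0^{p+k} # 1^p

Assume L is regular. Let p be the pumping length given by the pumping lemma.
Take w = 0^p # 1^p ∈ L with |w| = 2p+1 ≥ p.
Write w = xyz as guaranteed by the lemma, with |xy| ≤ p and y is nonempty.
Since the first p symbols of w are all 0's and |xy| ≤ p, y lies entirely in the leading 0-block: y = 0^k for some k with 1 ≤ k ≤ p.
Pump with i = 2: xy^2z = 0^{p+k} # 1^p, which would require p+k = p. But k ≥ 1, so xy^2z ∉ L.
This is a contradiction; hence L is not regular.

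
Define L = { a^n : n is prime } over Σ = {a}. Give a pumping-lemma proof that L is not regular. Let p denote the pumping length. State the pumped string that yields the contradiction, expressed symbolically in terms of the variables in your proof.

a^{q(1+k)}

Toward a contradiction, assume L is regular with pumping length p.
Let q be a prime with q ≥ p+2 (infinitely many primes exist), and take w = a^q ∈ L with |w| = q ≥ p.
By the pumping lemma, w = xyz with |xy| ≤ p and |y| ≥ 1.
Then y = a^k for some k with 1 ≤ k ≤ p.
Since 1 ≤ k ≤ p, |xz| = q-k. Pump with i = q+1: |xy^{q+1}z| = (q-k)+(q+1)k = q+qk = q(1+k), which is composite (both factors ≥ 2). So xy^{q+1}z = a^{q(1+k)} ∉ L.
Contradiction. Therefore L is not regular.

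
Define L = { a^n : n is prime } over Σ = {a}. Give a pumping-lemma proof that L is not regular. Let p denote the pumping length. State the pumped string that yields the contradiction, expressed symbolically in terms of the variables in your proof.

Toward a contradiction, assume L is regular with pumping length p.
Let q be a prime with q ≥ p+2 (infinitely many primes exist), and take w = a^q ∈ L with |w| = q ≥ p.
Write w = xyz as guaranteed by the lemma, with |xy| ≤ p and |y| > 0.
Then y = a^k for some k with 1 ≤ k ≤ p.
Since 1 ≤ k ≤ p, |xz| = q-k. Pump with i = q+1: |xy^{q+1}z| = (q-k)+(q+1)k = q+qk = q(1+k), which is composite (both factors ≥ 2). So xy^{q+1}z = a^{q(1+k)} ∉ L.
This is a contradiction; hence L is not regular.

a^{q(1+k)}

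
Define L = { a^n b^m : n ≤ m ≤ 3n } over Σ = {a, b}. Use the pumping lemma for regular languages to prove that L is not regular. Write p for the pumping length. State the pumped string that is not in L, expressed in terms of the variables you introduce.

a^{p+k} b^p

Assume L is regular. Let p be the pumping length given by the pumping lemma.
Take w = a^p b^p ∈ L (since p ≤ p ≤ 3p), with |w| = 2p ≥ p.
The pumping lemma gives a decomposition w = xyz where |xy| ≤ p and y is nonempty.
Since the first p symbols of w are all a's and |xy| ≤ p, y lies entirely in the leading a-block: y = a^k for some k with 1 ≤ k ≤ p.
Pump with i = 2: xy^2z = a^{p+k} b^p. Now n = p+k > p = m, so the condition n ≤ m fails. Thus xy^2z ∉ L.
This contradicts the pumping lemma, so L is not regular.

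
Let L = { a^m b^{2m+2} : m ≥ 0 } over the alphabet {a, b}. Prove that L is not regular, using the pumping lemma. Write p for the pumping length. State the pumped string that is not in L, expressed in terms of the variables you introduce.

Toward a contradiction, assume L is regular with pumping length p.
Let w = a^p b^{2p+2} ∈ L; note |w| = 3p+2 ≥ p.
Write w = xyz as guaranteed by the lemma, with |xy| ≤ p and |y| ≥ 1.
Because |xy| ≤ p and w begins with p copies of a, we have y = a^k with 1 ≤ k ≤ p.
Pump with i = 2: xy^2z = a^{p+k} b^{2p+2}. For this to lie in L we would need 2p+2 = 2(p+k)+2, which forces k = 0. But k ≥ 1, so xy^2z ∉ L.
This contradicts the pumping lemma, so L is not regular.

a^{p+k} b^{2p+2}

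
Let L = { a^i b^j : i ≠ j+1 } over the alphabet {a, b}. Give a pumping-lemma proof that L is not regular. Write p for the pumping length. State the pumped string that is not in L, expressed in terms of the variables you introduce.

a^{p+p!} b^{p+p!-1}

Assume L is regular; let p be its pumping constant.
Choose w = a^p b^{p+p!-1}. Since p ≠ (p+p!-1)+1 = p+p!, w ∈ L; and |w| ≥ p.
By the pumping lemma, w = xyz with |xy| ≤ p and y is nonempty.
Because |xy| ≤ p and w begins with p copies of a, we have y = a^k with 1 ≤ k ≤ p.
Since 1 ≤ k ≤ p, k divides p!; set t = 1 + p!/k. Then xy^t z has p + (p!/k)·k = p + p! copies of a. Now the a-count is p+p! and (b-count)+1 = (p+p!-1)+1 = p+p!, so i ≠ j+1 fails. So xy^t z = a^{p+p!} b^{p+p!-1} ∉ L.
Contradiction. Therefore L is not regular.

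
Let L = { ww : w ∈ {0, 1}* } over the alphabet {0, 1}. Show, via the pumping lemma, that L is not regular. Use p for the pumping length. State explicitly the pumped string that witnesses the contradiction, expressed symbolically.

Assume L is regular. Let p be the pumping length given by the pumping lemma.
Take w = 0^p 1^p 0^p 1^p = uu where u = 0^p1^p; then w ∈ L and |w| = 4p ≥ p.
By the pumping lemma, w = xyz with |xy| ≤ p and |y| ≥ 1.
Since the first p symbols of w are all 0's and |xy| ≤ p, y lies entirely in the leading 0-block: y = 0^k for some k with 1 ≤ k ≤ p.
Pump with i = 2: xy^2z = 0^{p+k} 1^p 0^p 1^p, of length 4p+k. Suppose this equals vv. The string starts with 0 and ends with 1, so v does too; thus the boundary between the two copies of v is a 1→0 transition. There is exactly one such transition, at position 2p+k, so |v| = 2p+k and |vv| = 4p+2k ≠ 4p+k since k ≥ 1. So xy^2z ∉ L.
This contradicts the pumping lemma, so L is not regular.

0^{p+k} 1^p 0^p 1^p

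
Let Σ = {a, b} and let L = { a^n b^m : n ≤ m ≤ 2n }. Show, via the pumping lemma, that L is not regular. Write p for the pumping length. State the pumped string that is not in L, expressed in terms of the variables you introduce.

Toward a contradiction, assume L is regular with pumping length p.
Take w = a^p b^p ∈ L (since p ≤ p ≤ 2p), with |w| = 2p ≥ p.
Write w = xyz as guaranteed by the lemma, with |xy| ≤ p and y is nonempty.
Because |xy| ≤ p and w begins with p copies of a, we have y = a^k with 1 ≤ k ≤ p.
Pump with i = 2: xy^2z = a^{p+k} b^p. Now n = p+k > p = m, so the condition n ≤ m fails. Thus xy^2z ∉ L.
This contradicts the pumping lemma, so L is not regular.

a^{p+k} b^p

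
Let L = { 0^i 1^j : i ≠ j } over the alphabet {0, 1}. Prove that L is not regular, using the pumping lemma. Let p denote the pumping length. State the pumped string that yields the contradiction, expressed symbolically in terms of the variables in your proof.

Suppose for contradiction that L is regular, and let p be the pumping length.
Choose w = 0^p 1^{p+p!}. Since p ≠ p+p!, w ∈ L; and |w| ≥ p.
Write w = xyz as guaranteed by the lemma, with |xy| ≤ p and y is nonempty.
Because |xy| ≤ p and w begins with p copies of 0, we have y = 0^k with 1 ≤ k ≤ p.
Since 1 ≤ k ≤ p, k divides p!; set t = 1 + p!/k. Then xy^t z has p + (p!/k)·k = p + p! copies of 0. Now the 0-count equals the 1-count, so i ≠ j fails. So xy^t z = 0^{p+p!} 1^{p+p!} ∉ L.
This contradicts the pumping lemma, so L is not regular.

0^{p+p!} 1^{p+p!}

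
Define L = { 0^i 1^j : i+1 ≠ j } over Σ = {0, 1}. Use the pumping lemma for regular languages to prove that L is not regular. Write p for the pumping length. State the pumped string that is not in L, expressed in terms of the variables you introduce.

0^{p+p!} 1^{p+p!+1}

Assume L is regular; let p be its pumping constant.
Choose w = 0^p 1^{p+p!+1}. Since p ≠ (p+p!+1)-1 = p+p!, w ∈ L; and |w| ≥ p.
The pumping lemma gives a decomposition w = xyz where |xy| ≤ p and |y| ≥ 1.
Since the first p symbols of w are all 0's and |xy| ≤ p, y lies entirely in the leading 0-block: y = 0^k for some k with 1 ≤ k ≤ p.
Since 1 ≤ k ≤ p, k divides p!; set t = 1 + p!/k. Then xy^t z has p + (p!/k)·k = p + p! copies of 0. Now the 0-count is p+p! and (1-count)-1 = (p+p!+1)-1 = p+p!, so i+1 ≠ j fails. So xy^t z = 0^{p+p!} 1^{p+p!+1} ∉ L.
This is a contradiction; hence L is not regular.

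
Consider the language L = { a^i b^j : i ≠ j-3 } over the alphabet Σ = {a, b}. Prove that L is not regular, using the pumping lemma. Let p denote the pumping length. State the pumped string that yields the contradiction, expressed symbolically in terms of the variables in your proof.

a^{p+p!} b^{p+p!+3}

Toward a contradiction, assume L is regular with pumping length p.
Choose w = a^p b^{p+p!+3}. Since p ≠ (p+p!+3)-3 = p+p!, w ∈ L; and |w| ≥ p.
By the pumping lemma, w = xyz with |xy| ≤ p and y is nonempty.
The first p characters of w are a's, so xy (and hence y) consists only of a's. Write y = a^k, 1 ≤ k ≤ p.
Since 1 ≤ k ≤ p, k divides p!; set t = 1 + p!/k. Then xy^t z has p + (p!/k)·k = p + p! copies of a. Now the a-count is p+p! and (b-count)-3 = (p+p!+3)-3 = p+p!, so i ≠ j-3 fails. So xy^t z = a^{p+p!} b^{p+p!+3} ∉ L.
Contradiction. Therefore L is not regular.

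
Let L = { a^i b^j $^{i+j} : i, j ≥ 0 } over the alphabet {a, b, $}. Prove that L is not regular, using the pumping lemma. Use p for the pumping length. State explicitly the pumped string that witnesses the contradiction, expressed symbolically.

a^{p+k} b^p $^{2p}

Suppose for contradiction that L is regular, and let p be the pumping length.
Take w = a^p b^p $^{2p} ∈ L (with i=j=p, i+j=2p), |w| = 4p ≥ p.
Write w = xyz as guaranteed by the lemma, with |xy| ≤ p and y is nonempty.
Since the first p symbols of w are all a's and |xy| ≤ p, y lies entirely in the leading a-block: y = a^k for some k with 1 ≤ k ≤ p.
Consider xy^2z = a^{p+k} b^p $^{2p}. Now the a- and b-counts sum to 2p+k, but the $-count is 2p ≠ 2p+k. So xy^2z ∉ L.
This contradicts the pumping lemma, so L is not regular.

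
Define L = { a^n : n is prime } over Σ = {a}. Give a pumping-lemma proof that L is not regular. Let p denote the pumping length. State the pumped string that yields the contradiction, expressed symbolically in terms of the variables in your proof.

a^{q(1+k)}

Assume L is regular. Let p be the pumping length given by the pumping lemma.
Let q be a prime with q ≥ p+2 (infinitely many primes exist), and take w = a^q ∈ L with |w| = q ≥ p.
By the pumping lemma, w = xyz with |xy| ≤ p and |y| ≥ 1.
Then y = a^k for some k with 1 ≤ k ≤ p.
Since 1 ≤ k ≤ p, |xz| = q-k. Pump with i = q+1: |xy^{q+1}z| = (q-k)+(q+1)k = q+qk = q(1+k), which is composite (both factors ≥ 2). So xy^{q+1}z = a^{q(1+k)} ∉ L.
This contradicts the pumping lemma, so L is not regular.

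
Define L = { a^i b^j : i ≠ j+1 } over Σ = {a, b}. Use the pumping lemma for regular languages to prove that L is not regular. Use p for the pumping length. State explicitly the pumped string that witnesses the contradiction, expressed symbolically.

a^{p+p!} b^{p+p!-1}

Toward a contradiction, assume L is regular with pumping length p.
Choose w = a^p b^{p+p!-1}. Since p ≠ (p+p!-1)+1 = p+p!, w ∈ L; and |w| ≥ p.
By the pumping lemma, w = xyz with |xy| ≤ p and y is nonempty.
The first p characters of w are a's, so xy (and hence y) consists only of a's. Write y = a^k, 1 ≤ k ≤ p.
Since 1 ≤ k ≤ p, k divides p!; set t = 1 + p!/k. Then xy^t z has p + (p!/k)·k = p + p! copies of a. Now the a-count is p+p! and (b-count)+1 = (p+p!-1)+1 = p+p!, so i ≠ j+1 fails. So xy^t z = a^{p+p!} b^{p+p!-1} ∉ L.
This contradicts the pumping lemma, so L is not regular.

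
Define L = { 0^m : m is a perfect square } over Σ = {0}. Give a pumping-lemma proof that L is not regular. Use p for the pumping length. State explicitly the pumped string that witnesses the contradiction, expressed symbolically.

Assume L is regular. Let p be the pumping length given by the pumping lemma.
Take w = 0^{p²} ∈ L with |w| = p² ≥ p.
Write w = xyz as guaranteed by the lemma, with |xy| ≤ p and y is nonempty.
Then y = 0^k for some k with 1 ≤ k ≤ p.
Pump with i = 2: xy^2z = 0^{p²+k}. Since 1 ≤ k ≤ p, p² < p²+k ≤ p²+p < (p+1)², so p²+k lies strictly between consecutive squares and is not a perfect square. So xy^2z ∉ L.
This contradicts the pumping lemma, so L is not regular.

0^{p²+k}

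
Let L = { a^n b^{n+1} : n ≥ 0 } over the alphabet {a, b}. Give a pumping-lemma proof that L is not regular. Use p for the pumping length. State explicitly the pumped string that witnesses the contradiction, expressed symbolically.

a^{p+k} b^{p+1}

Toward a contradiction, assume L is regular with pumping length p.
Choose w = a^p b^{p+1}, which is in L with |w| = 2p+1 ≥ p.
The pumping lemma gives a decomposition w = xyz where |xy| ≤ p and |y| ≥ 1.
Because |xy| ≤ p and w begins with p copies of a, we have y = a^k with 1 ≤ k ≤ p.
Pump with i = 2: xy^2z = a^{p+k} b^{p+1}. For this to lie in L we would need p+1 = (p+k)+1, which forces k = 0. But k ≥ 1, so xy^2z ∉ L.
This is a contradiction; hence L is not regular.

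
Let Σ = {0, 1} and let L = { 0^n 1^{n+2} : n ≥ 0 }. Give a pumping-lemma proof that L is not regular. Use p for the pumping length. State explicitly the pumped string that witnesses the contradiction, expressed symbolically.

0^{p+k} 1^{p+2}

Assume L is regular; let p be its pumping constant.
Let w = 0^p 1^{p+2} ∈ L; note |w| = 2p+2 ≥ p.
By the pumping lemma, w = xyz with |xy| ≤ p and |y| ≥ 1.
The first p characters of w are 0's, so xy (and hence y) consists only of 0's. Write y = 0^k, 1 ≤ k ≤ p.
Pump with i = 2: xy^2z = 0^{p+k} 1^{p+2}. For this to lie in L we would need p+2 = (p+k)+2, which forces k = 0. But k ≥ 1, so xy^2z ∉ L.
This contradicts the pumping lemma, so L is not regular.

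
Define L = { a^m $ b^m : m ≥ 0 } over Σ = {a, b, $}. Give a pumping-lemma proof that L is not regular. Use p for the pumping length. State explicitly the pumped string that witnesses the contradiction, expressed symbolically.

Suppose for contradiction that L is regular, and let p be the pumping length.
Take w = a^p $ b^p ∈ L with |w| = 2p+1 ≥ p.
Write w = xyz as guaranteed by the lemma, with |xy| ≤ p and |y| ≥ 1.
Because |xy| ≤ p and w begins with p copies of a, we have y = a^k with 1 ≤ k ≤ p.
Pump with i = 2: xy^2z = a^{p+k} $ b^p, which would require p+k = p. But k ≥ 1, so xy^2z ∉ L.
This is a contradiction; hence L is not regular.

a^{p+k} $ b^p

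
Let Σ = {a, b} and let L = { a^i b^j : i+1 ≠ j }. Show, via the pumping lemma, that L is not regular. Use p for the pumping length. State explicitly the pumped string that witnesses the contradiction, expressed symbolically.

Assume L is regular. Let p be the pumping length given by the pumping lemma.
Choose w = a^p b^{p+p!+1}. Since p ≠ (p+p!+1)-1 = p+p!, w ∈ L; and |w| ≥ p.
The pumping lemma gives a decomposition w = xyz where |xy| ≤ p and y is nonempty.
Because |xy| ≤ p and w begins with p copies of a, we have y = a^k with 1 ≤ k ≤ p.
Since 1 ≤ k ≤ p, k divides p!; set t = 1 + p!/k. Then xy^t z has p + (p!/k)·k = p + p! copies of a. Now the a-count is p+p! and (b-count)-1 = (p+p!+1)-1 = p+p!, so i+1 ≠ j fails. So xy^t z = a^{p+p!} b^{p+p!+1} ∉ L.
Contradiction. Therefore L is not regular.

a^{p+p!} b^{p+p!+1}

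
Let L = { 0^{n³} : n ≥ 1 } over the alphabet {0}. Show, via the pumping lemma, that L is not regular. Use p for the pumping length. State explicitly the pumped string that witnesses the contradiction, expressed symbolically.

0^{p³+k}

Toward a contradiction, assume L is regular with pumping length p.
Take w = 0^{p³} ∈ L with |w| = p³ ≥ p.
Write w = xyz as guaranteed by the lemma, with |xy| ≤ p and |y| ≥ 1.
Then y = 0^k for some k with 1 ≤ k ≤ p.
Pump with i = 2: xy^2z = 0^{p³+k}. Since 1 ≤ k ≤ p, p³ < p³+k ≤ p³+p < p³+3p²+3p+1 = (p+1)³, so p³+k is not a perfect cube. So xy^2z ∉ L.
This contradicts the pumping lemma, so L is not regular.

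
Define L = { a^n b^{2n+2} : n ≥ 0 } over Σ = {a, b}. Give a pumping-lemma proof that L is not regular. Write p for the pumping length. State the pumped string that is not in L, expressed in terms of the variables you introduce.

a^{p+k} b^{2p+2}

Assume L is regular; let p be its pumping constant.
Choose w = a^p b^{2p+2}, which is in L with |w| = 3p+2 ≥ p.
By the pumping lemma, w = xyz with |xy| ≤ p and |y| ≥ 1.
Because |xy| ≤ p and w begins with p copies of a, we have y = a^k with 1 ≤ k ≤ p.
Pump with i = 2: xy^2z = a^{p+k} b^{2p+2}. For this to lie in L we would need 2p+2 = 2(p+k)+2, which forces k = 0. But k ≥ 1, so xy^2z ∉ L.
Contradiction. Therefore L is not regular.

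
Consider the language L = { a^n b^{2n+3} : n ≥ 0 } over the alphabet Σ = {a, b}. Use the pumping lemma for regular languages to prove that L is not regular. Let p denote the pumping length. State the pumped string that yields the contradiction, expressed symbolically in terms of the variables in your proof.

Suppose for contradiction that L is regular, and let p be the pumping length.
Let w = a^p b^{2p+3} ∈ L; note |w| = 3p+3 ≥ p.
The pumping lemma gives a decomposition w = xyz where |xy| ≤ p and |y| ≥ 1.
Because |xy| ≤ p and w begins with p copies of a, we have y = a^k with 1 ≤ k ≤ p.
Pump with i = 2: xy^2z = a^{p+k} b^{2p+3}. For this to lie in L we would need 2p+3 = 2(p+k)+3, which forces k = 0. But k ≥ 1, so xy^2z ∉ L.
Contradiction. Therefore L is not regular.

a^{p+k} b^{2p+3}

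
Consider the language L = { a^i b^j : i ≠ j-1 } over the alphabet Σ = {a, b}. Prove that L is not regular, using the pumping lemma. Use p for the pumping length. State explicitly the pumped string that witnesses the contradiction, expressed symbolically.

Suppose for contradiction that L is regular, and let p be the pumping length.
Choose w = a^p b^{p+p!+1}. Since p ≠ (p+p!+1)-1 = p+p!, w ∈ L; and |w| ≥ p.
Write w = xyz as guaranteed by the lemma, with |xy| ≤ p and y is nonempty.
Since the first p symbols of w are all a's and |xy| ≤ p, y lies entirely in the leading a-block: y = a^k for some k with 1 ≤ k ≤ p.
Since 1 ≤ k ≤ p, k divides p!; set t = 1 + p!/k. Then xy^t z has p + (p!/k)·k = p + p! copies of a. Now the a-count is p+p! and (b-count)-1 = (p+p!+1)-1 = p+p!, so i ≠ j-1 fails. So xy^t z = a^{p+p!} b^{p+p!+1} ∉ L.
Contradiction. Therefore L is not regular.

a^{p+p!} b^{p+p!+1}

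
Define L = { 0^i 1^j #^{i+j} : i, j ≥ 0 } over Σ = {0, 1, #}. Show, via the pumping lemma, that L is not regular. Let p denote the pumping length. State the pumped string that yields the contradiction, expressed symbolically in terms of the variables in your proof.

0^{p+k} 1^p #^{2p}

Assume L is regular; let p be its pumping constant.
Take w = 0^p 1^p #^{2p} ∈ L (with i=j=p, i+j=2p), |w| = 4p ≥ p.
By the pumping lemma, w = xyz with |xy| ≤ p and y is nonempty.
The first p characters of w are 0's, so xy (and hence y) consists only of 0's. Write y = 0^k, 1 ≤ k ≤ p.
Consider xy^2z = 0^{p+k} 1^p #^{2p}. Now the 0- and 1-counts sum to 2p+k, but the #-count is 2p ≠ 2p+k. So xy^2z ∉ L.
Contradiction. Therefore L is not regular.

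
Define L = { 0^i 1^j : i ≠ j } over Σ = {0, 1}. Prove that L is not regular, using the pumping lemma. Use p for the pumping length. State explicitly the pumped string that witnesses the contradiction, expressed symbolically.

Assume L is regular; let p be its pumping constant.
Choose w = 0^p 1^{p+p!}. Since p ≠ p+p!, w ∈ L; and |w| ≥ p.
By the pumping lemma, w = xyz with |xy| ≤ p and |y| ≥ 1.
Since the first p symbols of w are all 0's and |xy| ≤ p, y lies entirely in the leading 0-block: y = 0^k for some k with 1 ≤ k ≤ p.
Since 1 ≤ k ≤ p, k divides p!; set t = 1 + p!/k. Then xy^t z has p + (p!/k)·k = p + p! copies of 0. Now the 0-count equals the 1-count, so i ≠ j fails. So xy^t z = 0^{p+p!} 1^{p+p!} ∉ L.
This is a contradiction; hence L is not regular.

0^{p+p!} 1^{p+p!}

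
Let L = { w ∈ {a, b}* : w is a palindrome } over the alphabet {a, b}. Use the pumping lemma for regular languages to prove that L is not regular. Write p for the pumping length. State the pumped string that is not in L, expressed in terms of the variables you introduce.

a^{p+k} b a^p

Assume L is regular; let p be its pumping constant.
Take w = a^p b a^p, a palindrome of length 2p+1 ≥ p.
Write w = xyz as guaranteed by the lemma, with |xy| ≤ p and |y| > 0.
Because |xy| ≤ p and w begins with p copies of a, we have y = a^k with 1 ≤ k ≤ p.
Pump with i = 2: xy^2z = a^{p+k} b a^p. Its reverse is a^p b a^{p+k}, which differs from xy^2z since k ≥ 1. So xy^2z is not a palindrome and xy^2z ∉ L.
This contradicts the pumping lemma, so L is not regular.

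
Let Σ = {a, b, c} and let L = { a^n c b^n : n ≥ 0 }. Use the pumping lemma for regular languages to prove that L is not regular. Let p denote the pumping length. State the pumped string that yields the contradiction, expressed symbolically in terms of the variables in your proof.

Assume L is regular; let p be its pumping constant.
Take w = a^p c b^p ∈ L with |w| = 2p+1 ≥ p.
Write w = xyz as guaranteed by the lemma, with |xy| ≤ p and |y| ≥ 1.
The first p characters of w are a's, so xy (and hence y) consists only of a's. Write y = a^k, 1 ≤ k ≤ p.
Pump with i = 2: xy^2z = a^{p+k} c b^p, which would require p+k = p. But k ≥ 1, so xy^2z ∉ L.
This contradicts the pumping lemma, so L is not regular.

a^{p+k} c b^p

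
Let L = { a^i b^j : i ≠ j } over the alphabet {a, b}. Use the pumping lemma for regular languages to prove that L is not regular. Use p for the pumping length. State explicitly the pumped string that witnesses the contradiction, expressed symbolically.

Assume L is regular; let p be its pumping constant.
Choose w = a^p b^{p+p!}. Since p ≠ p+p!, w ∈ L; and |w| ≥ p.
The pumping lemma gives a decomposition w = xyz where |xy| ≤ p and y is nonempty.
Because |xy| ≤ p and w begins with p copies of a, we have y = a^k with 1 ≤ k ≤ p.
Since 1 ≤ k ≤ p, k divides p!; set t = 1 + p!/k. Then xy^t z has p + (p!/k)·k = p + p! copies of a. Now the a-count equals the b-count, so i ≠ j fails. So xy^t z = a^{p+p!} b^{p+p!} ∉ L.
Contradiction. Therefore L is not regular.

a^{p+p!} b^{p+p!}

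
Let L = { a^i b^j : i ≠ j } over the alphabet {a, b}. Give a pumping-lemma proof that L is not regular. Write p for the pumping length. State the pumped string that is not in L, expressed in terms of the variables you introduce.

a^{p+p!} b^{p+p!}

Assume L is regular; let p be its pumping constant.
Choose w = a^p b^{p+p!}. Since p ≠ p+p!, w ∈ L; and |w| ≥ p.
The pumping lemma gives a decomposition w = xyz where |xy| ≤ p and y is nonempty.
Because |xy| ≤ p and w begins with p copies of a, we have y = a^k with 1 ≤ k ≤ p.
Since 1 ≤ k ≤ p, k divides p!; set t = 1 + p!/k. Then xy^t z has p + (p!/k)·k = p + p! copies of a. Now the a-count equals the b-count, so i ≠ j fails. So xy^t z = a^{p+p!} b^{p+p!} ∉ L.
This contradicts the pumping lemma, so L is not regular.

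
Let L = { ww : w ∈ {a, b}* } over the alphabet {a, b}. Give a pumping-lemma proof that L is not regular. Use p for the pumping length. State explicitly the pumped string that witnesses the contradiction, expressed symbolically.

a^{p+k} b^p a^p b^p

Suppose for contradiction that L is regular, and let p be the pumping length.
Take w = a^p b^p a^p b^p = uu where u = a^pb^p; then w ∈ L and |w| = 4p ≥ p.
Write w = xyz as guaranteed by the lemma, with |xy| ≤ p and y is nonempty.
The first p characters of w are a's, so xy (and hence y) consists only of a's. Write y = a^k, 1 ≤ k ≤ p.
Pump with i = 2: xy^2z = a^{p+k} b^p a^p b^p, of length 4p+k. Suppose this equals vv. The string starts with a and ends with b, so v does too; thus the boundary between the two copies of v is a b→a transition. There is exactly one such transition, at position 2p+k, so |v| = 2p+k and |vv| = 4p+2k ≠ 4p+k since k ≥ 1. So xy^2z ∉ L.
This contradicts the pumping lemma, so L is not regular.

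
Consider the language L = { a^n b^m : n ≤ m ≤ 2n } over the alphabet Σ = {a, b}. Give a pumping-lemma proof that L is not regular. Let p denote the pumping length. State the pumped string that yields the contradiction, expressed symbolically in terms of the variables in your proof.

Assume L is regular. Let p be the pumping length given by the pumping lemma.
Take w = a^p b^p ∈ L (since p ≤ p ≤ 2p), with |w| = 2p ≥ p.
By the pumping lemma, w = xyz with |xy| ≤ p and |y| ≥ 1.
Since the first p symbols of w are all a's and |xy| ≤ p, y lies entirely in the leading a-block: y = a^k for some k with 1 ≤ k ≤ p.
Pump with i = 2: xy^2z = a^{p+k} b^p. Now n = p+k > p = m, so the condition n ≤ m fails. Thus xy^2z ∉ L.
This is a contradiction; hence L is not regular.

a^{p+k} b^p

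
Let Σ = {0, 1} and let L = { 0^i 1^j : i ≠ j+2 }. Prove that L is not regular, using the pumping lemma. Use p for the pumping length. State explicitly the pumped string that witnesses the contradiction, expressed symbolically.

Assume L is regular; let p be its pumping constant.
Choose w = 0^p 1^{p+p!-2}. Since p ≠ (p+p!-2)+2 = p+p!, w ∈ L; and |w| ≥ p.
By the pumping lemma, w = xyz with |xy| ≤ p and y is nonempty.
Because |xy| ≤ p and w begins with p copies of 0, we have y = 0^k with 1 ≤ k ≤ p.
Since 1 ≤ k ≤ p, k divides p!; set t = 1 + p!/k. Then xy^t z has p + (p!/k)·k = p + p! copies of 0. Now the 0-count is p+p! and (1-count)+2 = (p+p!-2)+2 = p+p!, so i ≠ j+2 fails. So xy^t z = 0^{p+p!} 1^{p+p!-2} ∉ L.
Contradiction. Therefore L is not regular.

0^{p+p!} 1^{p+p!-2}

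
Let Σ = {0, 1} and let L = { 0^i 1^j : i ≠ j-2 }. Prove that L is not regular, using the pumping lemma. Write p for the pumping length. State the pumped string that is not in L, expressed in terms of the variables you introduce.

Toward a contradiction, assume L is regular with pumping length p.
Choose w = 0^p 1^{p+p!+2}. Since p ≠ (p+p!+2)-2 = p+p!, w ∈ L; and |w| ≥ p.
By the pumping lemma, w = xyz with |xy| ≤ p and |y| ≥ 1.
Since the first p symbols of w are all 0's and |xy| ≤ p, y lies entirely in the leading 0-block: y = 0^k for some k with 1 ≤ k ≤ p.
Since 1 ≤ k ≤ p, k divides p!; set t = 1 + p!/k. Then xy^t z has p + (p!/k)·k = p + p! copies of 0. Now the 0-count is p+p! and (1-count)-2 = (p+p!+2)-2 = p+p!, so i ≠ j-2 fails. So xy^t z = 0^{p+p!} 1^{p+p!+2} ∉ L.
This is a contradiction; hence L is not regular.

0^{p+p!} 1^{p+p!+2}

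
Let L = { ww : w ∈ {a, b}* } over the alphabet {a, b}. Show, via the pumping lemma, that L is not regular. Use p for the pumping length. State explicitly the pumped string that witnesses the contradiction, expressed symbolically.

a^{p+k} b^p a^p b^p

Assume L is regular; let p be its pumping constant.
Take w = a^p b^p a^p b^p = uu where u = a^pb^p; then w ∈ L and |w| = 4p ≥ p.
By the pumping lemma, w = xyz with |xy| ≤ p and |y| > 0.
Since the first p symbols of w are all a's and |xy| ≤ p, y lies entirely in the leading a-block: y = a^k for some k with 1 ≤ k ≤ p.
Pump with i = 2: xy^2z = a^{p+k} b^p a^p b^p, of length 4p+k. Suppose this equals vv. The string starts with a and ends with b, so v does too; thus the boundary between the two copies of v is a b→a transition. There is exactly one such transition, at position 2p+k, so |v| = 2p+k and |vv| = 4p+2k ≠ 4p+k since k ≥ 1. So xy^2z ∉ L.
This contradicts the pumping lemma, so L is not regular.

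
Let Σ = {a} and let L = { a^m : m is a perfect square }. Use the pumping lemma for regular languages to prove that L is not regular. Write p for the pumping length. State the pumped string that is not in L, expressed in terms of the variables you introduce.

Assume L is regular. Let p be the pumping length given by the pumping lemma.
Take w = a^{p²} ∈ L with |w| = p² ≥ p.
Write w = xyz as guaranteed by the lemma, with |xy| ≤ p and y is nonempty.
Then y = a^k for some k with 1 ≤ k ≤ p.
Pump with i = 2: xy^2z = a^{p²+k}. Since 1 ≤ k ≤ p, p² < p²+k ≤ p²+p < (p+1)², so p²+k lies strictly between consecutive squares and is not a perfect square. So xy^2z ∉ L.
Contradiction. Therefore L is not regular.

a^{p²+k}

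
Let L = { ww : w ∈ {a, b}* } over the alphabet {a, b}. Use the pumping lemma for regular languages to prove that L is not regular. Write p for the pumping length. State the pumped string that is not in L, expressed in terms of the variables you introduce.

Assume L is regular. Let p be the pumping length given by the pumping lemma.
Take w = a^p b^p a^p b^p = uu where u = a^pb^p; then w ∈ L and |w| = 4p ≥ p.
Write w = xyz as guaranteed by the lemma, with |xy| ≤ p and |y| ≥ 1.
Since the first p symbols of w are all a's and |xy| ≤ p, y lies entirely in the leading a-block: y = a^k for some k with 1 ≤ k ≤ p.
Pump with i = 2: xy^2z = a^{p+k} b^p a^p b^p, of length 4p+k. Suppose this equals vv. The string starts with a and ends with b, so v does too; thus the boundary between the two copies of v is a b→a transition. There is exactly one such transition, at position 2p+k, so |v| = 2p+k and |vv| = 4p+2k ≠ 4p+k since k ≥ 1. So xy^2z ∉ L.
This is a contradiction; hence L is not regular.

a^{p+k} b^p a^p b^p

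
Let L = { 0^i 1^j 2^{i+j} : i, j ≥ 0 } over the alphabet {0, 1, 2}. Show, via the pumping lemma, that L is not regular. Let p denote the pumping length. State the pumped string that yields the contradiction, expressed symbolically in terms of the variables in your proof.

Toward a contradiction, assume L is regular with pumping length p.
Take w = 0^p 1^p 2^{2p} ∈ L (with i=j=p, i+j=2p), |w| = 4p ≥ p.
By the pumping lemma, w = xyz with |xy| ≤ p and |y| > 0.
Since the first p symbols of w are all 0's and |xy| ≤ p, y lies entirely in the leading 0-block: y = 0^k for some k with 1 ≤ k ≤ p.
Consider xy^2z = 0^{p+k} 1^p 2^{2p}. Now the 0- and 1-counts sum to 2p+k, but the 2-count is 2p ≠ 2p+k. So xy^2z ∉ L.
This is a contradiction; hence L is not regular.

0^{p+k} 1^p 2^{2p}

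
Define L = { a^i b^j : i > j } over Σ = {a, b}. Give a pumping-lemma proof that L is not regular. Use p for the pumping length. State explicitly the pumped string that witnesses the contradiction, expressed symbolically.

Toward a contradiction, assume L is regular with pumping length p.
Choose w = a^{p+1} b^p ∈ L, with |w| = 2p+1 ≥ p.
Write w = xyz as guaranteed by the lemma, with |xy| ≤ p and y is nonempty.
Because |xy| ≤ p and w begins with p copies of a, we have y = a^k with 1 ≤ k ≤ p.
Consider xy^0z = xz = a^{p+1-k} b^p. Since k ≥ 1, the a-count p+1-k is at most p, so i > j fails; thus xz ∉ L.
Contradiction. Therefore L is not regular.

a^{p+1-k} b^p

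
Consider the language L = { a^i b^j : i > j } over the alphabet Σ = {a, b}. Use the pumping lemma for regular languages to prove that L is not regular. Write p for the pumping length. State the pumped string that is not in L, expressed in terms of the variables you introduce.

a^{p+1-k} b^p

Assume L is regular. Let p be the pumping length given by the pumping lemma.
Choose w = a^{p+1} b^p ∈ L, with |w| = 2p+1 ≥ p.
The pumping lemma gives a decomposition w = xyz where |xy| ≤ p and y is nonempty.
The first p characters of w are a's, so xy (and hence y) consists only of a's. Write y = a^k, 1 ≤ k ≤ p.
Consider xy^0z = xz = a^{p+1-k} b^p. Since k ≥ 1, the a-count p+1-k is at most p, so i > j fails; thus xz ∉ L.
This is a contradiction; hence L is not regular.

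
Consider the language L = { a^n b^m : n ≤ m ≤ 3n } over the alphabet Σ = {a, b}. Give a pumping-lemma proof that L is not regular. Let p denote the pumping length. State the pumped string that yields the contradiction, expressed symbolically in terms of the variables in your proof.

a^{p+k} b^p

Suppose for contradiction that L is regular, and let p be the pumping length.
Take w = a^p b^p ∈ L (since p ≤ p ≤ 3p), with |w| = 2p ≥ p.
Write w = xyz as guaranteed by the lemma, with |xy| ≤ p and |y| > 0.
The first p characters of w are a's, so xy (and hence y) consists only of a's. Write y = a^k, 1 ≤ k ≤ p.
Pump with i = 2: xy^2z = a^{p+k} b^p. Now n = p+k > p = m, so the condition n ≤ m fails. Thus xy^2z ∉ L.
This is a contradiction; hence L is not regular.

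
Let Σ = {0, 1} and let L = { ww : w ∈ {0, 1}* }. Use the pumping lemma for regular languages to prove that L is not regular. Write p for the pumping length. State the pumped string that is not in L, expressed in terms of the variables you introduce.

Assume L is regular; let p be its pumping constant.
Take w = 0^p 1^p 0^p 1^p = uu where u = 0^p1^p; then w ∈ L and |w| = 4p ≥ p.
By the pumping lemma, w = xyz with |xy| ≤ p and |y| ≥ 1.
Because |xy| ≤ p and w begins with p copies of 0, we have y = 0^k with 1 ≤ k ≤ p.
Pump with i = 2: xy^2z = 0^{p+k} 1^p 0^p 1^p, of length 4p+k. Suppose this equals vv. The string starts with 0 and ends with 1, so v does too; thus the boundary between the two copies of v is a 1→0 transition. There is exactly one such transition, at position 2p+k, so |v| = 2p+k and |vv| = 4p+2k ≠ 4p+k since k ≥ 1. So xy^2z ∉ L.
This is a contradiction; hence L is not regular.

0^{p+k} 1^p 0^p 1^p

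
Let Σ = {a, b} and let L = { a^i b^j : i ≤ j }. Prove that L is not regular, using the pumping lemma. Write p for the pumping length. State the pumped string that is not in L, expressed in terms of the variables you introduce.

a^{p+k} b^p

Toward a contradiction, assume L is regular with pumping length p.
Choose w = a^p b^p ∈ L, with |w| = 2p ≥ p.
Write w = xyz as guaranteed by the lemma, with |xy| ≤ p and |y| ≥ 1.
Because |xy| ≤ p and w begins with p copies of a, we have y = a^k with 1 ≤ k ≤ p.
Consider xy^2z = a^{p+k} b^p. Since k ≥ 1, the a-count p+k exceeds the b-count p, so i ≤ j fails; thus xy^2z ∉ L.
This is a contradiction; hence L is not regular.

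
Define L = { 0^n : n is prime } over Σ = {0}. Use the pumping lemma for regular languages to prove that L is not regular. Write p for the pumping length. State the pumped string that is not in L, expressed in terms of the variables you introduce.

0^{q(1+k)}

Suppose for contradiction that L is regular, and let p be the pumping length.
Let q be a prime with q ≥ p+2 (infinitely many primes exist), and take w = 0^q ∈ L with |w| = q ≥ p.
The pumping lemma gives a decomposition w = xyz where |xy| ≤ p and |y| > 0.
Then y = 0^k for some k with 1 ≤ k ≤ p.
Since 1 ≤ k ≤ p, |xz| = q-k. Pump with i = q+1: |xy^{q+1}z| = (q-k)+(q+1)k = q+qk = q(1+k), which is composite (both factors ≥ 2). So xy^{q+1}z = 0^{q(1+k)} ∉ L.
This is a contradiction; hence L is not regular.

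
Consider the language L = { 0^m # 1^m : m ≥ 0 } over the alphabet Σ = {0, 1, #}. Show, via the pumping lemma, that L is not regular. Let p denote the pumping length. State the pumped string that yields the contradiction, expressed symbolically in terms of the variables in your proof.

Toward a contradiction, assume L is regular with pumping length p.
Take w = 0^p # 1^p ∈ L with |w| = 2p+1 ≥ p.
By the pumping lemma, w = xyz with |xy| ≤ p and |y| ≥ 1.
The first p characters of w are 0's, so xy (and hence y) consists only of 0's. Write y = 0^k, 1 ≤ k ≤ p.
Pump with i = 2: xy^2z = 0^{p+k} # 1^p, which would require p+k = p. But k ≥ 1, so xy^2z ∉ L.
Contradiction. Therefore L is not regular.

0^{p+k} # 1^p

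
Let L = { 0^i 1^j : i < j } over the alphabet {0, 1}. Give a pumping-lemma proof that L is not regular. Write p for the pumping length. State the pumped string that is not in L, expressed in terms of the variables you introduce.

0^{p+k} 1^{p+1}

Assume L is regular. Let p be the pumping length given by the pumping lemma.
Choose w = 0^p 1^{p+1} ∈ L, with |w| = 2p+1 ≥ p.
The pumping lemma gives a decomposition w = xyz where |xy| ≤ p and |y| ≥ 1.
Because |xy| ≤ p and w begins with p copies of 0, we have y = 0^k with 1 ≤ k ≤ p.
Consider xy^2z = 0^{p+k} 1^{p+1}. Since k ≥ 1, the 0-count p+k is at least p+1, so i < j fails; thus xy^2z ∉ L.
This contradicts the pumping lemma, so L is not regular.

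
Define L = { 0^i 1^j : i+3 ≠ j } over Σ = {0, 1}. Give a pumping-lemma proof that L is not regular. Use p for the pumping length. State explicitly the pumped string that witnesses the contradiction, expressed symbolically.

Suppose for contradiction that L is regular, and let p be the pumping length.
Choose w = 0^p 1^{p+p!+3}. Since p ≠ (p+p!+3)-3 = p+p!, w ∈ L; and |w| ≥ p.
By the pumping lemma, w = xyz with |xy| ≤ p and |y| ≥ 1.
Since the first p symbols of w are all 0's and |xy| ≤ p, y lies entirely in the leading 0-block: y = 0^k for some k with 1 ≤ k ≤ p.
Since 1 ≤ k ≤ p, k divides p!; set t = 1 + p!/k. Then xy^t z has p + (p!/k)·k = p + p! copies of 0. Now the 0-count is p+p! and (1-count)-3 = (p+p!+3)-3 = p+p!, so i+3 ≠ j fails. So xy^t z = 0^{p+p!} 1^{p+p!+3} ∉ L.
This contradicts the pumping lemma, so L is not regular.

0^{p+p!} 1^{p+p!+3}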